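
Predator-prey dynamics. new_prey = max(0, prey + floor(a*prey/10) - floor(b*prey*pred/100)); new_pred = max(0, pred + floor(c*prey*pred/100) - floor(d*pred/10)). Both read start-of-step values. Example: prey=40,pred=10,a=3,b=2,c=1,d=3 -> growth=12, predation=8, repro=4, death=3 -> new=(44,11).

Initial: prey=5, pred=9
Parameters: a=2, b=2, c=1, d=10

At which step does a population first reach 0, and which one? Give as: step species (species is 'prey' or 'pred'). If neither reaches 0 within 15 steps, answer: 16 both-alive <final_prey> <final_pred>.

Step 1: prey: 5+1-0=6; pred: 9+0-9=0
First extinction: pred at step 1

Answer: 1 pred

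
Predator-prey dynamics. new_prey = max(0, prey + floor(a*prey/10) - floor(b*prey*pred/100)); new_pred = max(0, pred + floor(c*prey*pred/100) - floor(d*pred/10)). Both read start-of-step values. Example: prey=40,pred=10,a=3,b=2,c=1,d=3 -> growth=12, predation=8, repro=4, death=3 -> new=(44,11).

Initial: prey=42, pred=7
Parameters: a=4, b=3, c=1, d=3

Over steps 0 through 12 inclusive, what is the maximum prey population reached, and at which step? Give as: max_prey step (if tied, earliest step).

Answer: 77 4

Derivation:
Step 1: prey: 42+16-8=50; pred: 7+2-2=7
Step 2: prey: 50+20-10=60; pred: 7+3-2=8
Step 3: prey: 60+24-14=70; pred: 8+4-2=10
Step 4: prey: 70+28-21=77; pred: 10+7-3=14
Step 5: prey: 77+30-32=75; pred: 14+10-4=20
Step 6: prey: 75+30-45=60; pred: 20+15-6=29
Step 7: prey: 60+24-52=32; pred: 29+17-8=38
Step 8: prey: 32+12-36=8; pred: 38+12-11=39
Step 9: prey: 8+3-9=2; pred: 39+3-11=31
Step 10: prey: 2+0-1=1; pred: 31+0-9=22
Step 11: prey: 1+0-0=1; pred: 22+0-6=16
Step 12: prey: 1+0-0=1; pred: 16+0-4=12
Max prey = 77 at step 4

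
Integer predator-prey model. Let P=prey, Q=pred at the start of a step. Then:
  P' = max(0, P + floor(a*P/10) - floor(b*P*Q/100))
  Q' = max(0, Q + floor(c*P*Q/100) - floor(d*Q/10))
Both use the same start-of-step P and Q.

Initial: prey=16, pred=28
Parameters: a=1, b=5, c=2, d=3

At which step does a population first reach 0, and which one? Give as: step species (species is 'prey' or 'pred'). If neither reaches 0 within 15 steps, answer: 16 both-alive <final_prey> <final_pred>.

Answer: 1 prey

Derivation:
Step 1: prey: 16+1-22=0; pred: 28+8-8=28
First extinction: prey at step 1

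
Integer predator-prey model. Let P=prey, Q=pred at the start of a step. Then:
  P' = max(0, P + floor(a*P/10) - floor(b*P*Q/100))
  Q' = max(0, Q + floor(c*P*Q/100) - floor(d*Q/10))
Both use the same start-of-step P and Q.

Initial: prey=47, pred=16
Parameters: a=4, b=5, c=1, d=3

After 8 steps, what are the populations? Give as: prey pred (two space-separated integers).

Answer: 4 4

Derivation:
Step 1: prey: 47+18-37=28; pred: 16+7-4=19
Step 2: prey: 28+11-26=13; pred: 19+5-5=19
Step 3: prey: 13+5-12=6; pred: 19+2-5=16
Step 4: prey: 6+2-4=4; pred: 16+0-4=12
Step 5: prey: 4+1-2=3; pred: 12+0-3=9
Step 6: prey: 3+1-1=3; pred: 9+0-2=7
Step 7: prey: 3+1-1=3; pred: 7+0-2=5
Step 8: prey: 3+1-0=4; pred: 5+0-1=4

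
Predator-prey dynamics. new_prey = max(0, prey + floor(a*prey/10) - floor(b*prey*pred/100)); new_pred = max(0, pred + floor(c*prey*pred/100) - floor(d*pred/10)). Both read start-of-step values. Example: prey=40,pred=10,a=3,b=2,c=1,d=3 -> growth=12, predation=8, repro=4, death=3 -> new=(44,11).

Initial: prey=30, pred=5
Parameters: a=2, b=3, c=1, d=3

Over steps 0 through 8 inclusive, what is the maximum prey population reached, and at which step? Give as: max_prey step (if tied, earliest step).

Answer: 44 8

Derivation:
Step 1: prey: 30+6-4=32; pred: 5+1-1=5
Step 2: prey: 32+6-4=34; pred: 5+1-1=5
Step 3: prey: 34+6-5=35; pred: 5+1-1=5
Step 4: prey: 35+7-5=37; pred: 5+1-1=5
Step 5: prey: 37+7-5=39; pred: 5+1-1=5
Step 6: prey: 39+7-5=41; pred: 5+1-1=5
Step 7: prey: 41+8-6=43; pred: 5+2-1=6
Step 8: prey: 43+8-7=44; pred: 6+2-1=7
Max prey = 44 at step 8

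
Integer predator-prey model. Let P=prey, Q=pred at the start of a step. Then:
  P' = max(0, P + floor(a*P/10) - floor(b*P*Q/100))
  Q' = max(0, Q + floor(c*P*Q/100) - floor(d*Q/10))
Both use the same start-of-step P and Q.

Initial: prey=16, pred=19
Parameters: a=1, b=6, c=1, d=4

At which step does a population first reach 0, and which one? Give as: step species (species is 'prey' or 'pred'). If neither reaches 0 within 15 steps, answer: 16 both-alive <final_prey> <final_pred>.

Step 1: prey: 16+1-18=0; pred: 19+3-7=15
First extinction: prey at step 1

Answer: 1 prey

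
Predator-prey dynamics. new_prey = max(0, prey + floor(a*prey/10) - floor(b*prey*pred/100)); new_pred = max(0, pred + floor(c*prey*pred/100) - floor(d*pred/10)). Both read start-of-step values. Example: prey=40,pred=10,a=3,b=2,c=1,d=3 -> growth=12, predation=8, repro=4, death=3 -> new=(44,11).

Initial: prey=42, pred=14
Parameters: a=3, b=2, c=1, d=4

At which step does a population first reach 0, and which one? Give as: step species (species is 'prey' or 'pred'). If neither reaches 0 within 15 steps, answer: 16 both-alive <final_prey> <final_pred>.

Answer: 16 both-alive 43 15

Derivation:
Step 1: prey: 42+12-11=43; pred: 14+5-5=14
Step 2: prey: 43+12-12=43; pred: 14+6-5=15
Step 3: prey: 43+12-12=43; pred: 15+6-6=15
Steps 4-15: state stable at prey=43, pred=15 (no change)
No extinction within 15 steps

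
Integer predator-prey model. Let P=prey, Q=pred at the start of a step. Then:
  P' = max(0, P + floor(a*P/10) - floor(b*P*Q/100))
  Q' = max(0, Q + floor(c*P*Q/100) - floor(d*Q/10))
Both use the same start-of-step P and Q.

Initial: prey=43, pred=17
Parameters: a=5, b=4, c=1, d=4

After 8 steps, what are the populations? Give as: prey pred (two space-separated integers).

Step 1: prey: 43+21-29=35; pred: 17+7-6=18
Step 2: prey: 35+17-25=27; pred: 18+6-7=17
Step 3: prey: 27+13-18=22; pred: 17+4-6=15
Step 4: prey: 22+11-13=20; pred: 15+3-6=12
Step 5: prey: 20+10-9=21; pred: 12+2-4=10
Step 6: prey: 21+10-8=23; pred: 10+2-4=8
Step 7: prey: 23+11-7=27; pred: 8+1-3=6
Step 8: prey: 27+13-6=34; pred: 6+1-2=5

Answer: 34 5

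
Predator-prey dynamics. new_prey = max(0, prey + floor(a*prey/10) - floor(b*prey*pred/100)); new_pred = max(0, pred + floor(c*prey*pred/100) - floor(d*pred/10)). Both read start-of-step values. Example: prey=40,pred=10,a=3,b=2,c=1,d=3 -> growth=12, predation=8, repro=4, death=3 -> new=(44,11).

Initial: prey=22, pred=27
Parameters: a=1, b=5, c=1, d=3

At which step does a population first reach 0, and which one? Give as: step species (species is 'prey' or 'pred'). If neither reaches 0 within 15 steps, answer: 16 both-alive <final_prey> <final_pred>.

Answer: 1 prey

Derivation:
Step 1: prey: 22+2-29=0; pred: 27+5-8=24
First extinction: prey at step 1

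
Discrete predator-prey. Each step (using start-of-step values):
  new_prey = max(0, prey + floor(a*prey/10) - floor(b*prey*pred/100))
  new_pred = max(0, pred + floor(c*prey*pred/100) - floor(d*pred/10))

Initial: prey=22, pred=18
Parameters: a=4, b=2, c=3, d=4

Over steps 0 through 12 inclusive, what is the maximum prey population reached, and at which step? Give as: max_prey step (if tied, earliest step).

Step 1: prey: 22+8-7=23; pred: 18+11-7=22
Step 2: prey: 23+9-10=22; pred: 22+15-8=29
Step 3: prey: 22+8-12=18; pred: 29+19-11=37
Step 4: prey: 18+7-13=12; pred: 37+19-14=42
Step 5: prey: 12+4-10=6; pred: 42+15-16=41
Step 6: prey: 6+2-4=4; pred: 41+7-16=32
Step 7: prey: 4+1-2=3; pred: 32+3-12=23
Step 8: prey: 3+1-1=3; pred: 23+2-9=16
Step 9: prey: 3+1-0=4; pred: 16+1-6=11
Step 10: prey: 4+1-0=5; pred: 11+1-4=8
Step 11: prey: 5+2-0=7; pred: 8+1-3=6
Step 12: prey: 7+2-0=9; pred: 6+1-2=5
Max prey = 23 at step 1

Answer: 23 1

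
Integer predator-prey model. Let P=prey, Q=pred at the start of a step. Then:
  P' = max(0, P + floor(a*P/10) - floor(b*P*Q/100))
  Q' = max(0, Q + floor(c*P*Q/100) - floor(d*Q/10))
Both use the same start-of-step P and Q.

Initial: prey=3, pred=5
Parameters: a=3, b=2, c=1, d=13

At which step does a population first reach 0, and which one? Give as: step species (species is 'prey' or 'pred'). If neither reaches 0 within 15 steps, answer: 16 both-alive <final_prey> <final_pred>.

Step 1: prey: 3+0-0=3; pred: 5+0-6=0
First extinction: pred at step 1

Answer: 1 pred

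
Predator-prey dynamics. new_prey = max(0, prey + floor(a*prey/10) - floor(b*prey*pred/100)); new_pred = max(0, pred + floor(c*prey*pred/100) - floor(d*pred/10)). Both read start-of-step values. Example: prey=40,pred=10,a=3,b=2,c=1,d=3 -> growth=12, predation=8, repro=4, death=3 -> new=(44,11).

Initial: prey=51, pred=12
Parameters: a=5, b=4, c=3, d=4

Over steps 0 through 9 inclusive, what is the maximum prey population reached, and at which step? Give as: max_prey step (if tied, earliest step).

Answer: 52 1

Derivation:
Step 1: prey: 51+25-24=52; pred: 12+18-4=26
Step 2: prey: 52+26-54=24; pred: 26+40-10=56
Step 3: prey: 24+12-53=0; pred: 56+40-22=74
Step 4: prey: 0+0-0=0; pred: 74+0-29=45
Step 5: prey: 0+0-0=0; pred: 45+0-18=27
Step 6: prey: 0+0-0=0; pred: 27+0-10=17
Step 7: prey: 0+0-0=0; pred: 17+0-6=11
Step 8: prey: 0+0-0=0; pred: 11+0-4=7
Step 9: prey: 0+0-0=0; pred: 7+0-2=5
Max prey = 52 at step 1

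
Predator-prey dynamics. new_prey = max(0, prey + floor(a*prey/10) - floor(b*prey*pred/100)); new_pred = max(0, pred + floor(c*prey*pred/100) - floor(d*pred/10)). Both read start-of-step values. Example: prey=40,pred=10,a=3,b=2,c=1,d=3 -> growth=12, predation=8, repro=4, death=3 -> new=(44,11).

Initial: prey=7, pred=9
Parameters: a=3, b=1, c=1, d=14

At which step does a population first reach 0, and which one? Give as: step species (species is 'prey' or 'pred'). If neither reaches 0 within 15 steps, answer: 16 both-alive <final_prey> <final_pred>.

Step 1: prey: 7+2-0=9; pred: 9+0-12=0
First extinction: pred at step 1

Answer: 1 pred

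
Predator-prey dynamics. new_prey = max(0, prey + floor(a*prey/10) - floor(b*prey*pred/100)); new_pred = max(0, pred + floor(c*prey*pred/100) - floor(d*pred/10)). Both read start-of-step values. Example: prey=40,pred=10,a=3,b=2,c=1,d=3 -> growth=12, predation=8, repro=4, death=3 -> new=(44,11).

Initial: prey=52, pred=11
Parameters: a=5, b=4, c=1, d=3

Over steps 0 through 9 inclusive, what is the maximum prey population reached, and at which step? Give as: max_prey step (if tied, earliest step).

Step 1: prey: 52+26-22=56; pred: 11+5-3=13
Step 2: prey: 56+28-29=55; pred: 13+7-3=17
Step 3: prey: 55+27-37=45; pred: 17+9-5=21
Step 4: prey: 45+22-37=30; pred: 21+9-6=24
Step 5: prey: 30+15-28=17; pred: 24+7-7=24
Step 6: prey: 17+8-16=9; pred: 24+4-7=21
Step 7: prey: 9+4-7=6; pred: 21+1-6=16
Step 8: prey: 6+3-3=6; pred: 16+0-4=12
Step 9: prey: 6+3-2=7; pred: 12+0-3=9
Max prey = 56 at step 1

Answer: 56 1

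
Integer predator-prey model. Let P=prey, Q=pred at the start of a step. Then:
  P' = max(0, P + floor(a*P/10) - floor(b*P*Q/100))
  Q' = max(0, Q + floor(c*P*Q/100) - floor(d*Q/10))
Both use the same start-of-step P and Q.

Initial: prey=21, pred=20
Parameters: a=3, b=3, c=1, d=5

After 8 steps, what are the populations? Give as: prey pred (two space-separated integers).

Step 1: prey: 21+6-12=15; pred: 20+4-10=14
Step 2: prey: 15+4-6=13; pred: 14+2-7=9
Step 3: prey: 13+3-3=13; pred: 9+1-4=6
Step 4: prey: 13+3-2=14; pred: 6+0-3=3
Step 5: prey: 14+4-1=17; pred: 3+0-1=2
Step 6: prey: 17+5-1=21; pred: 2+0-1=1
Step 7: prey: 21+6-0=27; pred: 1+0-0=1
Step 8: prey: 27+8-0=35; pred: 1+0-0=1

Answer: 35 1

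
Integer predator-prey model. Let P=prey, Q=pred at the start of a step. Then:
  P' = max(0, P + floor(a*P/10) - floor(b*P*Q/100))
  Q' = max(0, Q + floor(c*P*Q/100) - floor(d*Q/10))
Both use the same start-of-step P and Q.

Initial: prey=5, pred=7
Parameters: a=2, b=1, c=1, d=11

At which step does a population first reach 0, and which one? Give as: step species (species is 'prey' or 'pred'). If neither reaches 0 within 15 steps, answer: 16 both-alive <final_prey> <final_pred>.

Step 1: prey: 5+1-0=6; pred: 7+0-7=0
First extinction: pred at step 1

Answer: 1 pred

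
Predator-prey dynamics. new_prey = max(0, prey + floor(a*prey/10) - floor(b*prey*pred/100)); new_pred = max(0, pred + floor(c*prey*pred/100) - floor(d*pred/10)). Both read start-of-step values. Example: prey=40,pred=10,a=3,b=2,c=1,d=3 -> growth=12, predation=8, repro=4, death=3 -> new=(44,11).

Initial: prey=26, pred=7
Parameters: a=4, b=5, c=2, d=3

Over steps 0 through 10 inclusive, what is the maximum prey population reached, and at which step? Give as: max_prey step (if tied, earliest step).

Answer: 27 1

Derivation:
Step 1: prey: 26+10-9=27; pred: 7+3-2=8
Step 2: prey: 27+10-10=27; pred: 8+4-2=10
Step 3: prey: 27+10-13=24; pred: 10+5-3=12
Step 4: prey: 24+9-14=19; pred: 12+5-3=14
Step 5: prey: 19+7-13=13; pred: 14+5-4=15
Step 6: prey: 13+5-9=9; pred: 15+3-4=14
Step 7: prey: 9+3-6=6; pred: 14+2-4=12
Step 8: prey: 6+2-3=5; pred: 12+1-3=10
Step 9: prey: 5+2-2=5; pred: 10+1-3=8
Step 10: prey: 5+2-2=5; pred: 8+0-2=6
Max prey = 27 at step 1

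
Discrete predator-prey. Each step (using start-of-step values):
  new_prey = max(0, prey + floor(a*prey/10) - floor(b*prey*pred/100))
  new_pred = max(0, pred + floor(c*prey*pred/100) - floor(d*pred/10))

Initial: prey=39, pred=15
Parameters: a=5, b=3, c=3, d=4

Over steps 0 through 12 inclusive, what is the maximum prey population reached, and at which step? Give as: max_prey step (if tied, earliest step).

Step 1: prey: 39+19-17=41; pred: 15+17-6=26
Step 2: prey: 41+20-31=30; pred: 26+31-10=47
Step 3: prey: 30+15-42=3; pred: 47+42-18=71
Step 4: prey: 3+1-6=0; pred: 71+6-28=49
Step 5: prey: 0+0-0=0; pred: 49+0-19=30
Step 6: prey: 0+0-0=0; pred: 30+0-12=18
Step 7: prey: 0+0-0=0; pred: 18+0-7=11
Step 8: prey: 0+0-0=0; pred: 11+0-4=7
Step 9: prey: 0+0-0=0; pred: 7+0-2=5
Step 10: prey: 0+0-0=0; pred: 5+0-2=3
Step 11: prey: 0+0-0=0; pred: 3+0-1=2
Step 12: prey: 0+0-0=0; pred: 2+0-0=2
Max prey = 41 at step 1

Answer: 41 1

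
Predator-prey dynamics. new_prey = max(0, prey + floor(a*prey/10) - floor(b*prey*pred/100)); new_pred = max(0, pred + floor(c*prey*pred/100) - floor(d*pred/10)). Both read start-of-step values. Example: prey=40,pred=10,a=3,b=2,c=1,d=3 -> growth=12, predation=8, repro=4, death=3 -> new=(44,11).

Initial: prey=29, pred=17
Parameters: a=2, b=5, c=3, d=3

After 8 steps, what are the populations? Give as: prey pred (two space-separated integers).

Step 1: prey: 29+5-24=10; pred: 17+14-5=26
Step 2: prey: 10+2-13=0; pred: 26+7-7=26
Step 3: prey: 0+0-0=0; pred: 26+0-7=19
Step 4: prey: 0+0-0=0; pred: 19+0-5=14
Step 5: prey: 0+0-0=0; pred: 14+0-4=10
Step 6: prey: 0+0-0=0; pred: 10+0-3=7
Step 7: prey: 0+0-0=0; pred: 7+0-2=5
Step 8: prey: 0+0-0=0; pred: 5+0-1=4

Answer: 0 4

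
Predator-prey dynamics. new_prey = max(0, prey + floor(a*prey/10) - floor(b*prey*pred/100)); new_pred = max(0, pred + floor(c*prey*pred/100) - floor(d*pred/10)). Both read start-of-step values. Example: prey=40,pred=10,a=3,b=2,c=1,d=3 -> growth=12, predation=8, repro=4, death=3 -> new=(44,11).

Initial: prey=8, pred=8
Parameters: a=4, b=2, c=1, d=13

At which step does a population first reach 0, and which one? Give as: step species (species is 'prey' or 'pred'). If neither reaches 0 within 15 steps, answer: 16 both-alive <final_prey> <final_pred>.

Step 1: prey: 8+3-1=10; pred: 8+0-10=0
First extinction: pred at step 1

Answer: 1 pred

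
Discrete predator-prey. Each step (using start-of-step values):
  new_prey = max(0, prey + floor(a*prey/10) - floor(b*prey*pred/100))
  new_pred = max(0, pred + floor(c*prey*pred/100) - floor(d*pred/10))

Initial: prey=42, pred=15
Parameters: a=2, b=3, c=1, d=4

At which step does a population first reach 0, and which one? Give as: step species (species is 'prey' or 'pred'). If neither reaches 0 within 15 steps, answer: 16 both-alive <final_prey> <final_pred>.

Step 1: prey: 42+8-18=32; pred: 15+6-6=15
Step 2: prey: 32+6-14=24; pred: 15+4-6=13
Step 3: prey: 24+4-9=19; pred: 13+3-5=11
Step 4: prey: 19+3-6=16; pred: 11+2-4=9
Step 5: prey: 16+3-4=15; pred: 9+1-3=7
Step 6: prey: 15+3-3=15; pred: 7+1-2=6
Step 7: prey: 15+3-2=16; pred: 6+0-2=4
Step 8: prey: 16+3-1=18; pred: 4+0-1=3
Step 9: prey: 18+3-1=20; pred: 3+0-1=2
Step 10: prey: 20+4-1=23; pred: 2+0-0=2
Step 11: prey: 23+4-1=26; pred: 2+0-0=2
Step 12: prey: 26+5-1=30; pred: 2+0-0=2
Step 13: prey: 30+6-1=35; pred: 2+0-0=2
Step 14: prey: 35+7-2=40; pred: 2+0-0=2
Step 15: prey: 40+8-2=46; pred: 2+0-0=2
No extinction within 15 steps

Answer: 16 both-alive 46 2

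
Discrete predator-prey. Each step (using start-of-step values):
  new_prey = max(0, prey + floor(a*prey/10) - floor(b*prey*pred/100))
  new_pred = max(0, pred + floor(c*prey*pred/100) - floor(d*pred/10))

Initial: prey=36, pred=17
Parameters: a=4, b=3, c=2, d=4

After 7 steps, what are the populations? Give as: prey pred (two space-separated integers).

Answer: 3 8

Derivation:
Step 1: prey: 36+14-18=32; pred: 17+12-6=23
Step 2: prey: 32+12-22=22; pred: 23+14-9=28
Step 3: prey: 22+8-18=12; pred: 28+12-11=29
Step 4: prey: 12+4-10=6; pred: 29+6-11=24
Step 5: prey: 6+2-4=4; pred: 24+2-9=17
Step 6: prey: 4+1-2=3; pred: 17+1-6=12
Step 7: prey: 3+1-1=3; pred: 12+0-4=8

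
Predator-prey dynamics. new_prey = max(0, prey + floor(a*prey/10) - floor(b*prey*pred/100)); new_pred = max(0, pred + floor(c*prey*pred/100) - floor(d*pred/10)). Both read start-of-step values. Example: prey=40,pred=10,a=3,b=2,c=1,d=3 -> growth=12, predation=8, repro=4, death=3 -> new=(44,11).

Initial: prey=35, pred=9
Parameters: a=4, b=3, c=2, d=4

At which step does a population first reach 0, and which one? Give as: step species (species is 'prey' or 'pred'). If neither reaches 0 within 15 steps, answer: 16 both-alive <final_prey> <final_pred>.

Step 1: prey: 35+14-9=40; pred: 9+6-3=12
Step 2: prey: 40+16-14=42; pred: 12+9-4=17
Step 3: prey: 42+16-21=37; pred: 17+14-6=25
Step 4: prey: 37+14-27=24; pred: 25+18-10=33
Step 5: prey: 24+9-23=10; pred: 33+15-13=35
Step 6: prey: 10+4-10=4; pred: 35+7-14=28
Step 7: prey: 4+1-3=2; pred: 28+2-11=19
Step 8: prey: 2+0-1=1; pred: 19+0-7=12
Step 9: prey: 1+0-0=1; pred: 12+0-4=8
Step 10: prey: 1+0-0=1; pred: 8+0-3=5
Step 11: prey: 1+0-0=1; pred: 5+0-2=3
Step 12: prey: 1+0-0=1; pred: 3+0-1=2
Step 13: prey: 1+0-0=1; pred: 2+0-0=2
Steps 14-15: state stable at prey=1, pred=2 (no change)
No extinction within 15 steps

Answer: 16 both-alive 1 2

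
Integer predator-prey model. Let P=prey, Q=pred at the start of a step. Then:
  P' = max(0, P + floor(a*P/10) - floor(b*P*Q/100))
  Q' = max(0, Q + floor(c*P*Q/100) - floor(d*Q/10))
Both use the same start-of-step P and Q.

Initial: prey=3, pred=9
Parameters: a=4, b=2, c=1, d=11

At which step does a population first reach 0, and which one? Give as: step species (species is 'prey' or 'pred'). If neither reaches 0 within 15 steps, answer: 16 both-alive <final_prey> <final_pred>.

Step 1: prey: 3+1-0=4; pred: 9+0-9=0
First extinction: pred at step 1

Answer: 1 pred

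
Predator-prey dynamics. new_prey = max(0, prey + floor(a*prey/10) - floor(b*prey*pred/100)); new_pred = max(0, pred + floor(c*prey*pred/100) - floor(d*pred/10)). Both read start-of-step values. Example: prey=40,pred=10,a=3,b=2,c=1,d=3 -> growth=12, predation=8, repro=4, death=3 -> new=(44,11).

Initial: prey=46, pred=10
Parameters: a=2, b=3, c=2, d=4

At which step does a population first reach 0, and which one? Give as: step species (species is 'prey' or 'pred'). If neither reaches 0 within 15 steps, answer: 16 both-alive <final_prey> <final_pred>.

Answer: 16 both-alive 2 2

Derivation:
Step 1: prey: 46+9-13=42; pred: 10+9-4=15
Step 2: prey: 42+8-18=32; pred: 15+12-6=21
Step 3: prey: 32+6-20=18; pred: 21+13-8=26
Step 4: prey: 18+3-14=7; pred: 26+9-10=25
Step 5: prey: 7+1-5=3; pred: 25+3-10=18
Step 6: prey: 3+0-1=2; pred: 18+1-7=12
Step 7: prey: 2+0-0=2; pred: 12+0-4=8
Step 8: prey: 2+0-0=2; pred: 8+0-3=5
Step 9: prey: 2+0-0=2; pred: 5+0-2=3
Step 10: prey: 2+0-0=2; pred: 3+0-1=2
Step 11: prey: 2+0-0=2; pred: 2+0-0=2
Steps 12-15: state stable at prey=2, pred=2 (no change)
No extinction within 15 steps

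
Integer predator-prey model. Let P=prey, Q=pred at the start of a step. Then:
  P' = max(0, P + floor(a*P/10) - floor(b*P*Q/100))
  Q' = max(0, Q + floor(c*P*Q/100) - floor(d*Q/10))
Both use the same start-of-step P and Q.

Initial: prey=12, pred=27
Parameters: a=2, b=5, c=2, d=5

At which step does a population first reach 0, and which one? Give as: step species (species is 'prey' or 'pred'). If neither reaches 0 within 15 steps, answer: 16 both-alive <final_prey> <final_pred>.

Answer: 1 prey

Derivation:
Step 1: prey: 12+2-16=0; pred: 27+6-13=20
First extinction: prey at step 1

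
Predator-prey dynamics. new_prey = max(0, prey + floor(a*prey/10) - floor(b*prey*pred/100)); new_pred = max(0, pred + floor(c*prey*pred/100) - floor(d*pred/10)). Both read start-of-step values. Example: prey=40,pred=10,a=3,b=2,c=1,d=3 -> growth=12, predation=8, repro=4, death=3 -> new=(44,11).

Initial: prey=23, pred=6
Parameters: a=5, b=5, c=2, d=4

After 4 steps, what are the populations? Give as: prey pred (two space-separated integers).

Step 1: prey: 23+11-6=28; pred: 6+2-2=6
Step 2: prey: 28+14-8=34; pred: 6+3-2=7
Step 3: prey: 34+17-11=40; pred: 7+4-2=9
Step 4: prey: 40+20-18=42; pred: 9+7-3=13

Answer: 42 13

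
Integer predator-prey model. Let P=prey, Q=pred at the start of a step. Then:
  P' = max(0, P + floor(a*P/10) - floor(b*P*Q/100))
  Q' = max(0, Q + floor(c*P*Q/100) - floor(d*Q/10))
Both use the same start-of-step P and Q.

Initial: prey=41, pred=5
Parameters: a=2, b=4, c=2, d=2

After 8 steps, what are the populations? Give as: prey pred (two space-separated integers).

Step 1: prey: 41+8-8=41; pred: 5+4-1=8
Step 2: prey: 41+8-13=36; pred: 8+6-1=13
Step 3: prey: 36+7-18=25; pred: 13+9-2=20
Step 4: prey: 25+5-20=10; pred: 20+10-4=26
Step 5: prey: 10+2-10=2; pred: 26+5-5=26
Step 6: prey: 2+0-2=0; pred: 26+1-5=22
Step 7: prey: 0+0-0=0; pred: 22+0-4=18
Step 8: prey: 0+0-0=0; pred: 18+0-3=15

Answer: 0 15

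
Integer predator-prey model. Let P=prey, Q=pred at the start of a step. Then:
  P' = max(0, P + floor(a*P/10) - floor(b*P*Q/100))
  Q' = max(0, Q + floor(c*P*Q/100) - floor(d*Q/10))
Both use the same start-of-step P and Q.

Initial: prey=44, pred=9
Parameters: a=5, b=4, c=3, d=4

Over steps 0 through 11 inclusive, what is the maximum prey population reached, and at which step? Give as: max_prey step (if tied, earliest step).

Step 1: prey: 44+22-15=51; pred: 9+11-3=17
Step 2: prey: 51+25-34=42; pred: 17+26-6=37
Step 3: prey: 42+21-62=1; pred: 37+46-14=69
Step 4: prey: 1+0-2=0; pred: 69+2-27=44
Step 5: prey: 0+0-0=0; pred: 44+0-17=27
Step 6: prey: 0+0-0=0; pred: 27+0-10=17
Step 7: prey: 0+0-0=0; pred: 17+0-6=11
Step 8: prey: 0+0-0=0; pred: 11+0-4=7
Step 9: prey: 0+0-0=0; pred: 7+0-2=5
Step 10: prey: 0+0-0=0; pred: 5+0-2=3
Step 11: prey: 0+0-0=0; pred: 3+0-1=2
Max prey = 51 at step 1

Answer: 51 1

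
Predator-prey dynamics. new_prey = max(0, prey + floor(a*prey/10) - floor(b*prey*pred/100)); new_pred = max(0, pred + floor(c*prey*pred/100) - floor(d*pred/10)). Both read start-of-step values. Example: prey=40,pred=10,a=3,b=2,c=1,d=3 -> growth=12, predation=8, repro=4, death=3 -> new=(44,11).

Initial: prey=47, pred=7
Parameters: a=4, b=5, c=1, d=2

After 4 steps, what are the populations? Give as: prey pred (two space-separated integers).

Step 1: prey: 47+18-16=49; pred: 7+3-1=9
Step 2: prey: 49+19-22=46; pred: 9+4-1=12
Step 3: prey: 46+18-27=37; pred: 12+5-2=15
Step 4: prey: 37+14-27=24; pred: 15+5-3=17

Answer: 24 17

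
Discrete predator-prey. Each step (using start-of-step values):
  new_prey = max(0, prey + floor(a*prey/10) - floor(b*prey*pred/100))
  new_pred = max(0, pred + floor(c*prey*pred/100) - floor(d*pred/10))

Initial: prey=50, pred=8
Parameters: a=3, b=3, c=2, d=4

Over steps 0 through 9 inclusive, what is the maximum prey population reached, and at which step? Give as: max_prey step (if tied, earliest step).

Step 1: prey: 50+15-12=53; pred: 8+8-3=13
Step 2: prey: 53+15-20=48; pred: 13+13-5=21
Step 3: prey: 48+14-30=32; pred: 21+20-8=33
Step 4: prey: 32+9-31=10; pred: 33+21-13=41
Step 5: prey: 10+3-12=1; pred: 41+8-16=33
Step 6: prey: 1+0-0=1; pred: 33+0-13=20
Step 7: prey: 1+0-0=1; pred: 20+0-8=12
Step 8: prey: 1+0-0=1; pred: 12+0-4=8
Step 9: prey: 1+0-0=1; pred: 8+0-3=5
Max prey = 53 at step 1

Answer: 53 1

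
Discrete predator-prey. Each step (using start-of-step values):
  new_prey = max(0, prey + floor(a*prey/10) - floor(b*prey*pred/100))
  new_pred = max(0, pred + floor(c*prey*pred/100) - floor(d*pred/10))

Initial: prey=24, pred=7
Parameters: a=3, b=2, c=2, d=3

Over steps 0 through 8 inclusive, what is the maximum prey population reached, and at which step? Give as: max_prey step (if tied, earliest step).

Answer: 36 4

Derivation:
Step 1: prey: 24+7-3=28; pred: 7+3-2=8
Step 2: prey: 28+8-4=32; pred: 8+4-2=10
Step 3: prey: 32+9-6=35; pred: 10+6-3=13
Step 4: prey: 35+10-9=36; pred: 13+9-3=19
Step 5: prey: 36+10-13=33; pred: 19+13-5=27
Step 6: prey: 33+9-17=25; pred: 27+17-8=36
Step 7: prey: 25+7-18=14; pred: 36+18-10=44
Step 8: prey: 14+4-12=6; pred: 44+12-13=43
Max prey = 36 at step 4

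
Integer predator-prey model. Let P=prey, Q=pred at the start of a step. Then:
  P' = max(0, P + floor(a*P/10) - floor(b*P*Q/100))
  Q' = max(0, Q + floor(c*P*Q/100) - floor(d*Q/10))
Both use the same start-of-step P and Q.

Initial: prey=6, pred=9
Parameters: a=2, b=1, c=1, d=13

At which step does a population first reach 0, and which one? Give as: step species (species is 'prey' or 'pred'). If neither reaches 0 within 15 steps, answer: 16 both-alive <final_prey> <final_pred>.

Answer: 1 pred

Derivation:
Step 1: prey: 6+1-0=7; pred: 9+0-11=0
First extinction: pred at step 1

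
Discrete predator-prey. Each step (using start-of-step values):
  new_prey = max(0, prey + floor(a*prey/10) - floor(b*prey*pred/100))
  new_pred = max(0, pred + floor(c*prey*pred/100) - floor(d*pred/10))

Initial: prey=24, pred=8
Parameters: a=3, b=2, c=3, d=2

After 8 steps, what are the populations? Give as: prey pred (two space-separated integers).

Answer: 0 43

Derivation:
Step 1: prey: 24+7-3=28; pred: 8+5-1=12
Step 2: prey: 28+8-6=30; pred: 12+10-2=20
Step 3: prey: 30+9-12=27; pred: 20+18-4=34
Step 4: prey: 27+8-18=17; pred: 34+27-6=55
Step 5: prey: 17+5-18=4; pred: 55+28-11=72
Step 6: prey: 4+1-5=0; pred: 72+8-14=66
Step 7: prey: 0+0-0=0; pred: 66+0-13=53
Step 8: prey: 0+0-0=0; pred: 53+0-10=43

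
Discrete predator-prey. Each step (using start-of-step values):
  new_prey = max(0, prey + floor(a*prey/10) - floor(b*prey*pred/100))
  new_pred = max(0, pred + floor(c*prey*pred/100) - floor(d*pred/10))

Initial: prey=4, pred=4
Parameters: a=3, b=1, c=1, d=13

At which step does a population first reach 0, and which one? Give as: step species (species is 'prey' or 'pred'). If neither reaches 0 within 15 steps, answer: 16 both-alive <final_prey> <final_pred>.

Step 1: prey: 4+1-0=5; pred: 4+0-5=0
First extinction: pred at step 1

Answer: 1 pred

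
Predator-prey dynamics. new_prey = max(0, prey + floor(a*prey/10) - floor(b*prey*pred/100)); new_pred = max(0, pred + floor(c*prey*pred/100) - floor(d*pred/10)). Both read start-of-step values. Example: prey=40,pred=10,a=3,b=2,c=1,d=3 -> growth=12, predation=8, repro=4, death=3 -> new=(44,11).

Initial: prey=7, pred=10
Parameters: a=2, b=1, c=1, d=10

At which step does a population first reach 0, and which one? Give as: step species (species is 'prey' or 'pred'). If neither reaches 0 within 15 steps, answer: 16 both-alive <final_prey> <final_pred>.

Step 1: prey: 7+1-0=8; pred: 10+0-10=0
First extinction: pred at step 1

Answer: 1 pred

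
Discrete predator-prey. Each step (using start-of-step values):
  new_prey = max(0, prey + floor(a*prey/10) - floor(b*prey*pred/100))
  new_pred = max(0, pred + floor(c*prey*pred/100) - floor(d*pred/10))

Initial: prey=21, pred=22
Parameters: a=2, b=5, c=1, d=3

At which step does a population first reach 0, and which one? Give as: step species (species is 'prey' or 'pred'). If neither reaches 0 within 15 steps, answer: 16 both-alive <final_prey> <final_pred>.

Answer: 2 prey

Derivation:
Step 1: prey: 21+4-23=2; pred: 22+4-6=20
Step 2: prey: 2+0-2=0; pred: 20+0-6=14
First extinction: prey at step 2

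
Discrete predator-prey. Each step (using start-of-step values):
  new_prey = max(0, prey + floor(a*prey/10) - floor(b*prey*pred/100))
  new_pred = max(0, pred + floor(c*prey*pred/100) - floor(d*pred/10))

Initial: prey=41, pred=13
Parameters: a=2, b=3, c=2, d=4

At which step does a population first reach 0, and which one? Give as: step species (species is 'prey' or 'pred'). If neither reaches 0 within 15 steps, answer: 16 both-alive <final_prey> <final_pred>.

Answer: 16 both-alive 3 2

Derivation:
Step 1: prey: 41+8-15=34; pred: 13+10-5=18
Step 2: prey: 34+6-18=22; pred: 18+12-7=23
Step 3: prey: 22+4-15=11; pred: 23+10-9=24
Step 4: prey: 11+2-7=6; pred: 24+5-9=20
Step 5: prey: 6+1-3=4; pred: 20+2-8=14
Step 6: prey: 4+0-1=3; pred: 14+1-5=10
Step 7: prey: 3+0-0=3; pred: 10+0-4=6
Step 8: prey: 3+0-0=3; pred: 6+0-2=4
Step 9: prey: 3+0-0=3; pred: 4+0-1=3
Step 10: prey: 3+0-0=3; pred: 3+0-1=2
Step 11: prey: 3+0-0=3; pred: 2+0-0=2
Steps 12-15: state stable at prey=3, pred=2 (no change)
No extinction within 15 steps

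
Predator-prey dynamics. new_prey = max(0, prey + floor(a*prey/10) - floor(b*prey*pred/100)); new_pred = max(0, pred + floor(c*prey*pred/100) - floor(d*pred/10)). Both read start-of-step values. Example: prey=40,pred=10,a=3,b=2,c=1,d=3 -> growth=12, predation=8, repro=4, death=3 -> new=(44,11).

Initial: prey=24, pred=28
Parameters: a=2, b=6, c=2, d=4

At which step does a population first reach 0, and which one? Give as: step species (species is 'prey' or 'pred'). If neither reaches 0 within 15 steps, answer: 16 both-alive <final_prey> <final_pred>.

Answer: 1 prey

Derivation:
Step 1: prey: 24+4-40=0; pred: 28+13-11=30
First extinction: prey at step 1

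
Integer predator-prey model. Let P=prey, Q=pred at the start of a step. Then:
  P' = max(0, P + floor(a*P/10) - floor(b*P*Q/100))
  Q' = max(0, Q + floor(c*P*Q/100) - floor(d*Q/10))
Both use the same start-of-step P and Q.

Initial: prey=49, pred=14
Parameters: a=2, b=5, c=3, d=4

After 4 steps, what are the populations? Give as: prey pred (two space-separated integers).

Step 1: prey: 49+9-34=24; pred: 14+20-5=29
Step 2: prey: 24+4-34=0; pred: 29+20-11=38
Step 3: prey: 0+0-0=0; pred: 38+0-15=23
Step 4: prey: 0+0-0=0; pred: 23+0-9=14

Answer: 0 14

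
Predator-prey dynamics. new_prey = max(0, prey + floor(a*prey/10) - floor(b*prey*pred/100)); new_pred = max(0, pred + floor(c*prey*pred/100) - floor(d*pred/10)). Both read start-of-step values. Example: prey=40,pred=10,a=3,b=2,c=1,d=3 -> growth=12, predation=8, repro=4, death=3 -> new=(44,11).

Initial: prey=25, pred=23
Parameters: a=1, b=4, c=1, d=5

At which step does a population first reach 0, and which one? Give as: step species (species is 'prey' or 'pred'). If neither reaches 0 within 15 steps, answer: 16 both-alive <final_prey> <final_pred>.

Answer: 16 both-alive 2 1

Derivation:
Step 1: prey: 25+2-23=4; pred: 23+5-11=17
Step 2: prey: 4+0-2=2; pred: 17+0-8=9
Step 3: prey: 2+0-0=2; pred: 9+0-4=5
Step 4: prey: 2+0-0=2; pred: 5+0-2=3
Step 5: prey: 2+0-0=2; pred: 3+0-1=2
Step 6: prey: 2+0-0=2; pred: 2+0-1=1
Step 7: prey: 2+0-0=2; pred: 1+0-0=1
Steps 8-15: state stable at prey=2, pred=1 (no change)
No extinction within 15 steps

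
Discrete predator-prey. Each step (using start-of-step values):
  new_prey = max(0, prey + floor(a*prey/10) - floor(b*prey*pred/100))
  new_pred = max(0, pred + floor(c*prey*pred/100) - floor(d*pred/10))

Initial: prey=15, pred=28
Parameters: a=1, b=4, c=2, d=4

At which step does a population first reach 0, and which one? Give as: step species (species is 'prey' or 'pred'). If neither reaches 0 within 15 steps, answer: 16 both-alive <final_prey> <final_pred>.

Step 1: prey: 15+1-16=0; pred: 28+8-11=25
First extinction: prey at step 1

Answer: 1 prey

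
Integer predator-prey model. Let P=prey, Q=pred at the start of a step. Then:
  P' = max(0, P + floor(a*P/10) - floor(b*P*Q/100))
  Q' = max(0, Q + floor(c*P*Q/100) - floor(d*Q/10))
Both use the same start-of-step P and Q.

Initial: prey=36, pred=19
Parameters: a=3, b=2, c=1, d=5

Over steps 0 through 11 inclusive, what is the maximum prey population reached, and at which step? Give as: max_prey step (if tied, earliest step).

Answer: 87 11

Derivation:
Step 1: prey: 36+10-13=33; pred: 19+6-9=16
Step 2: prey: 33+9-10=32; pred: 16+5-8=13
Step 3: prey: 32+9-8=33; pred: 13+4-6=11
Step 4: prey: 33+9-7=35; pred: 11+3-5=9
Step 5: prey: 35+10-6=39; pred: 9+3-4=8
Step 6: prey: 39+11-6=44; pred: 8+3-4=7
Step 7: prey: 44+13-6=51; pred: 7+3-3=7
Step 8: prey: 51+15-7=59; pred: 7+3-3=7
Step 9: prey: 59+17-8=68; pred: 7+4-3=8
Step 10: prey: 68+20-10=78; pred: 8+5-4=9
Step 11: prey: 78+23-14=87; pred: 9+7-4=12
Max prey = 87 at step 11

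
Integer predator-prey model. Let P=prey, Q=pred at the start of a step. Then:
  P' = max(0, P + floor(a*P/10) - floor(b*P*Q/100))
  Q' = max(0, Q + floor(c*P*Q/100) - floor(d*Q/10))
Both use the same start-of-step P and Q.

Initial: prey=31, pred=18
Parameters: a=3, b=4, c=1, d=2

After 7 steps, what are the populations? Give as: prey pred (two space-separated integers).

Answer: 2 8

Derivation:
Step 1: prey: 31+9-22=18; pred: 18+5-3=20
Step 2: prey: 18+5-14=9; pred: 20+3-4=19
Step 3: prey: 9+2-6=5; pred: 19+1-3=17
Step 4: prey: 5+1-3=3; pred: 17+0-3=14
Step 5: prey: 3+0-1=2; pred: 14+0-2=12
Step 6: prey: 2+0-0=2; pred: 12+0-2=10
Step 7: prey: 2+0-0=2; pred: 10+0-2=8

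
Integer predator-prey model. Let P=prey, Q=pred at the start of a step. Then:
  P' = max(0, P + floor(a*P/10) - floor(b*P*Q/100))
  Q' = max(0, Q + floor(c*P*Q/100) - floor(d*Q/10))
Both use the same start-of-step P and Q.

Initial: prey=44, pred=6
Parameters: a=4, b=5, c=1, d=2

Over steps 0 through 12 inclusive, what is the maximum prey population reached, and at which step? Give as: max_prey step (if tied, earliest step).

Step 1: prey: 44+17-13=48; pred: 6+2-1=7
Step 2: prey: 48+19-16=51; pred: 7+3-1=9
Step 3: prey: 51+20-22=49; pred: 9+4-1=12
Step 4: prey: 49+19-29=39; pred: 12+5-2=15
Step 5: prey: 39+15-29=25; pred: 15+5-3=17
Step 6: prey: 25+10-21=14; pred: 17+4-3=18
Step 7: prey: 14+5-12=7; pred: 18+2-3=17
Step 8: prey: 7+2-5=4; pred: 17+1-3=15
Step 9: prey: 4+1-3=2; pred: 15+0-3=12
Step 10: prey: 2+0-1=1; pred: 12+0-2=10
Step 11: prey: 1+0-0=1; pred: 10+0-2=8
Step 12: prey: 1+0-0=1; pred: 8+0-1=7
Max prey = 51 at step 2

Answer: 51 2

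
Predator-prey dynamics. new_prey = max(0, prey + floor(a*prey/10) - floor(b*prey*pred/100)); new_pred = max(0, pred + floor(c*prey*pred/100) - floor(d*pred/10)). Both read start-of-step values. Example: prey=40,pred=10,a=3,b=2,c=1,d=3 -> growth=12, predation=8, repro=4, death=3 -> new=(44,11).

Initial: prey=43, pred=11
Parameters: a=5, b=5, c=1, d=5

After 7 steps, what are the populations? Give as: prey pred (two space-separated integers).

Step 1: prey: 43+21-23=41; pred: 11+4-5=10
Step 2: prey: 41+20-20=41; pred: 10+4-5=9
Step 3: prey: 41+20-18=43; pred: 9+3-4=8
Step 4: prey: 43+21-17=47; pred: 8+3-4=7
Step 5: prey: 47+23-16=54; pred: 7+3-3=7
Step 6: prey: 54+27-18=63; pred: 7+3-3=7
Step 7: prey: 63+31-22=72; pred: 7+4-3=8

Answer: 72 8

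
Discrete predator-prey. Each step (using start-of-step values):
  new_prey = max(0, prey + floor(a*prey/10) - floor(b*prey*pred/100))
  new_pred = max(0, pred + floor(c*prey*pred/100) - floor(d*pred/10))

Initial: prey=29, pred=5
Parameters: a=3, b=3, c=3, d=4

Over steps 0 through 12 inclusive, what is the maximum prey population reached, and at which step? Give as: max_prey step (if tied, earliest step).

Answer: 36 2

Derivation:
Step 1: prey: 29+8-4=33; pred: 5+4-2=7
Step 2: prey: 33+9-6=36; pred: 7+6-2=11
Step 3: prey: 36+10-11=35; pred: 11+11-4=18
Step 4: prey: 35+10-18=27; pred: 18+18-7=29
Step 5: prey: 27+8-23=12; pred: 29+23-11=41
Step 6: prey: 12+3-14=1; pred: 41+14-16=39
Step 7: prey: 1+0-1=0; pred: 39+1-15=25
Step 8: prey: 0+0-0=0; pred: 25+0-10=15
Step 9: prey: 0+0-0=0; pred: 15+0-6=9
Step 10: prey: 0+0-0=0; pred: 9+0-3=6
Step 11: prey: 0+0-0=0; pred: 6+0-2=4
Step 12: prey: 0+0-0=0; pred: 4+0-1=3
Max prey = 36 at step 2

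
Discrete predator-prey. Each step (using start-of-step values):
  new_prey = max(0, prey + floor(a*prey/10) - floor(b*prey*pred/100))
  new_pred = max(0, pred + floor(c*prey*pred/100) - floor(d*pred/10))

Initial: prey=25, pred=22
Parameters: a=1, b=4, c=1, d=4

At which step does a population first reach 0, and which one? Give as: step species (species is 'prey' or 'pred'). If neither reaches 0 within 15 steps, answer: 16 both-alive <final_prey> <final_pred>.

Answer: 16 both-alive 2 2

Derivation:
Step 1: prey: 25+2-22=5; pred: 22+5-8=19
Step 2: prey: 5+0-3=2; pred: 19+0-7=12
Step 3: prey: 2+0-0=2; pred: 12+0-4=8
Step 4: prey: 2+0-0=2; pred: 8+0-3=5
Step 5: prey: 2+0-0=2; pred: 5+0-2=3
Step 6: prey: 2+0-0=2; pred: 3+0-1=2
Step 7: prey: 2+0-0=2; pred: 2+0-0=2
Steps 8-15: state stable at prey=2, pred=2 (no change)
No extinction within 15 steps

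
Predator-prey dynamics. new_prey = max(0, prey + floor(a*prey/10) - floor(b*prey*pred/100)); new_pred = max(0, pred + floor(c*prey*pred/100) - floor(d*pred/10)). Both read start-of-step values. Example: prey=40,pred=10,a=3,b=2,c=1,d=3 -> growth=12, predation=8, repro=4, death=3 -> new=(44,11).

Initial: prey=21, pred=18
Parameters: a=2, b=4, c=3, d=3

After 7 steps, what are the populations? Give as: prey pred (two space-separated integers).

Answer: 1 5

Derivation:
Step 1: prey: 21+4-15=10; pred: 18+11-5=24
Step 2: prey: 10+2-9=3; pred: 24+7-7=24
Step 3: prey: 3+0-2=1; pred: 24+2-7=19
Step 4: prey: 1+0-0=1; pred: 19+0-5=14
Step 5: prey: 1+0-0=1; pred: 14+0-4=10
Step 6: prey: 1+0-0=1; pred: 10+0-3=7
Step 7: prey: 1+0-0=1; pred: 7+0-2=5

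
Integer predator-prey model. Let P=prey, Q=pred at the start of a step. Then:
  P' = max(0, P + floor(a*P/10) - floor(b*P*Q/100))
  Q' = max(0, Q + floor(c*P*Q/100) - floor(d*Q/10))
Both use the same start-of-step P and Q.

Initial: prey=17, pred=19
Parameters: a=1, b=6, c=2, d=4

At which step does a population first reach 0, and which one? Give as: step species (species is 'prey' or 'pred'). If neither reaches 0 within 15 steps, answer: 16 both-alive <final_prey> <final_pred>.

Answer: 1 prey

Derivation:
Step 1: prey: 17+1-19=0; pred: 19+6-7=18
First extinction: prey at step 1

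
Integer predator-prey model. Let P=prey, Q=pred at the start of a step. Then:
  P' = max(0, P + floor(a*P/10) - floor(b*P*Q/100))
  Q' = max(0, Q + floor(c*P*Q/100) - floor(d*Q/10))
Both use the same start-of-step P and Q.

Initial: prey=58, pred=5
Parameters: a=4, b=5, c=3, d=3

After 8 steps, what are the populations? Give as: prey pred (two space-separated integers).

Step 1: prey: 58+23-14=67; pred: 5+8-1=12
Step 2: prey: 67+26-40=53; pred: 12+24-3=33
Step 3: prey: 53+21-87=0; pred: 33+52-9=76
Step 4: prey: 0+0-0=0; pred: 76+0-22=54
Step 5: prey: 0+0-0=0; pred: 54+0-16=38
Step 6: prey: 0+0-0=0; pred: 38+0-11=27
Step 7: prey: 0+0-0=0; pred: 27+0-8=19
Step 8: prey: 0+0-0=0; pred: 19+0-5=14

Answer: 0 14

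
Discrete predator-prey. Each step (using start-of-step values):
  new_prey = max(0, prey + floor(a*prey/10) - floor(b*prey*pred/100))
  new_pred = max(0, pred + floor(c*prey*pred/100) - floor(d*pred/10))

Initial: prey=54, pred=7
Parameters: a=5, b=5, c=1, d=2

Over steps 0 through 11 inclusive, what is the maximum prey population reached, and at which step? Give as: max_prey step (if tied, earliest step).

Step 1: prey: 54+27-18=63; pred: 7+3-1=9
Step 2: prey: 63+31-28=66; pred: 9+5-1=13
Step 3: prey: 66+33-42=57; pred: 13+8-2=19
Step 4: prey: 57+28-54=31; pred: 19+10-3=26
Step 5: prey: 31+15-40=6; pred: 26+8-5=29
Step 6: prey: 6+3-8=1; pred: 29+1-5=25
Step 7: prey: 1+0-1=0; pred: 25+0-5=20
Step 8: prey: 0+0-0=0; pred: 20+0-4=16
Step 9: prey: 0+0-0=0; pred: 16+0-3=13
Step 10: prey: 0+0-0=0; pred: 13+0-2=11
Step 11: prey: 0+0-0=0; pred: 11+0-2=9
Max prey = 66 at step 2

Answer: 66 2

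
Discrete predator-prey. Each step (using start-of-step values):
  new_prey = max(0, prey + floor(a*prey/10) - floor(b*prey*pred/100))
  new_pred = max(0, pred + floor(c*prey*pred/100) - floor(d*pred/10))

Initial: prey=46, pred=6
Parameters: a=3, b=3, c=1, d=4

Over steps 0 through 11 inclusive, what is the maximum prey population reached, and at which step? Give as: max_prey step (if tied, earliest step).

Answer: 66 4

Derivation:
Step 1: prey: 46+13-8=51; pred: 6+2-2=6
Step 2: prey: 51+15-9=57; pred: 6+3-2=7
Step 3: prey: 57+17-11=63; pred: 7+3-2=8
Step 4: prey: 63+18-15=66; pred: 8+5-3=10
Step 5: prey: 66+19-19=66; pred: 10+6-4=12
Step 6: prey: 66+19-23=62; pred: 12+7-4=15
Step 7: prey: 62+18-27=53; pred: 15+9-6=18
Step 8: prey: 53+15-28=40; pred: 18+9-7=20
Step 9: prey: 40+12-24=28; pred: 20+8-8=20
Step 10: prey: 28+8-16=20; pred: 20+5-8=17
Step 11: prey: 20+6-10=16; pred: 17+3-6=14
Max prey = 66 at step 4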